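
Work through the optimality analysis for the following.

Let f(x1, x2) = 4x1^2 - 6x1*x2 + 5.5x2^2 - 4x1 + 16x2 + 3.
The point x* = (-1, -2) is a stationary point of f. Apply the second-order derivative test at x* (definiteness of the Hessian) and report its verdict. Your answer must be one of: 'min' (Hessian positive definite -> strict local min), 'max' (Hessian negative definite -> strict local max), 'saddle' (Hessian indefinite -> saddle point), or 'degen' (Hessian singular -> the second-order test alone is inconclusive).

Compute the Hessian H = grad^2 f:
  H = [[8, -6], [-6, 11]]
Verify stationarity: grad f(x*) = H x* + g = (0, 0).
Eigenvalues of H: 3.3153, 15.6847.
Both eigenvalues > 0, so H is positive definite -> x* is a strict local min.

min


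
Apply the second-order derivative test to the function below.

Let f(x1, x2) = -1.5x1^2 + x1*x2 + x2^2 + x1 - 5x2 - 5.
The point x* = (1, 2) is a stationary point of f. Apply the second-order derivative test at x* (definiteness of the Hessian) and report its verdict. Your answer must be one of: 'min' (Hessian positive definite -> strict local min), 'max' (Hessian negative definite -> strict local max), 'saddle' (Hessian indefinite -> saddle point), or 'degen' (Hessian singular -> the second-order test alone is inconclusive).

Compute the Hessian H = grad^2 f:
  H = [[-3, 1], [1, 2]]
Verify stationarity: grad f(x*) = H x* + g = (0, 0).
Eigenvalues of H: -3.1926, 2.1926.
Eigenvalues have mixed signs, so H is indefinite -> x* is a saddle point.

saddle


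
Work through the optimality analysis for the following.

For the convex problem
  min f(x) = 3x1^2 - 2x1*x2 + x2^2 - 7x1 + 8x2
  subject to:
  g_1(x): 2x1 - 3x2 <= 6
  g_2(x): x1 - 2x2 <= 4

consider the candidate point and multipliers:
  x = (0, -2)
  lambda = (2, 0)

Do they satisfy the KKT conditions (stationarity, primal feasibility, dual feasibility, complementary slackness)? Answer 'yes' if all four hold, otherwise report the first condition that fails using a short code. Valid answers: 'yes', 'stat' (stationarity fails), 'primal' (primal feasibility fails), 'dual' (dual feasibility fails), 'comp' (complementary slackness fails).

Gradient of f: grad f(x) = Q x + c = (-3, 4)
Constraint values g_i(x) = a_i^T x - b_i:
  g_1((0, -2)) = 0
  g_2((0, -2)) = 0
Stationarity residual: grad f(x) + sum_i lambda_i a_i = (1, -2)
  -> stationarity FAILS
Primal feasibility (all g_i <= 0): OK
Dual feasibility (all lambda_i >= 0): OK
Complementary slackness (lambda_i * g_i(x) = 0 for all i): OK

Verdict: the first failing condition is stationarity -> stat.

stat


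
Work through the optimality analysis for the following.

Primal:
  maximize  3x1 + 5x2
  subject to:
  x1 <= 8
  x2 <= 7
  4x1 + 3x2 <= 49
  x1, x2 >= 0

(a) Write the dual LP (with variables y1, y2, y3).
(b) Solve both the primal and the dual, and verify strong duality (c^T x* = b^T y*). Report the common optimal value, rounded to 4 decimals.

The standard primal-dual pair for 'max c^T x s.t. A x <= b, x >= 0' is:
  Dual:  min b^T y  s.t.  A^T y >= c,  y >= 0.

So the dual LP is:
  minimize  8y1 + 7y2 + 49y3
  subject to:
    y1 + 4y3 >= 3
    y2 + 3y3 >= 5
    y1, y2, y3 >= 0

Solving the primal: x* = (7, 7).
  primal value c^T x* = 56.
Solving the dual: y* = (0, 2.75, 0.75).
  dual value b^T y* = 56.
Strong duality: c^T x* = b^T y*. Confirmed.

56


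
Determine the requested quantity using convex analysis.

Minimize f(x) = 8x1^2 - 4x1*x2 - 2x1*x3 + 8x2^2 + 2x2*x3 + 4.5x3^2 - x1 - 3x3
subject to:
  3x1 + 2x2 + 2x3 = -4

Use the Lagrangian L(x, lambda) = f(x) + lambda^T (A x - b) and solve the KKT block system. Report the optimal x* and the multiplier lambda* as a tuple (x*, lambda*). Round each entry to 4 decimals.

Form the Lagrangian:
  L(x, lambda) = (1/2) x^T Q x + c^T x + lambda^T (A x - b)
Stationarity (grad_x L = 0): Q x + c + A^T lambda = 0.
Primal feasibility: A x = b.

This gives the KKT block system:
  [ Q   A^T ] [ x     ]   [-c ]
  [ A    0  ] [ lambda ] = [ b ]

Solving the linear system:
  x*      = (-0.7117, -0.5215, -0.411)
  lambda* = (3.1595)
  f(x*)   = 7.2914

x* = (-0.7117, -0.5215, -0.411), lambda* = (3.1595)


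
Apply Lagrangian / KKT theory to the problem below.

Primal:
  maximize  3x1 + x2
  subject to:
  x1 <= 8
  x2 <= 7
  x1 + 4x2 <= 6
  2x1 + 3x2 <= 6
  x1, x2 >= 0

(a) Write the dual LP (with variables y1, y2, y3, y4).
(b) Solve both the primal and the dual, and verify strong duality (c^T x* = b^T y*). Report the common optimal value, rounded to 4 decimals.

The standard primal-dual pair for 'max c^T x s.t. A x <= b, x >= 0' is:
  Dual:  min b^T y  s.t.  A^T y >= c,  y >= 0.

So the dual LP is:
  minimize  8y1 + 7y2 + 6y3 + 6y4
  subject to:
    y1 + y3 + 2y4 >= 3
    y2 + 4y3 + 3y4 >= 1
    y1, y2, y3, y4 >= 0

Solving the primal: x* = (3, 0).
  primal value c^T x* = 9.
Solving the dual: y* = (0, 0, 0, 1.5).
  dual value b^T y* = 9.
Strong duality: c^T x* = b^T y*. Confirmed.

9


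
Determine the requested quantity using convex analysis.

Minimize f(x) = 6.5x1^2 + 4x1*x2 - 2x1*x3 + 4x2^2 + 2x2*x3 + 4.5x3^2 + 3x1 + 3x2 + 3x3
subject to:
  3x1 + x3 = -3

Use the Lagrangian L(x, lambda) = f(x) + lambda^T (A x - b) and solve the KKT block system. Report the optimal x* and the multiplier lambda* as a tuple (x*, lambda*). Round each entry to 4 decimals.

Form the Lagrangian:
  L(x, lambda) = (1/2) x^T Q x + c^T x + lambda^T (A x - b)
Stationarity (grad_x L = 0): Q x + c + A^T lambda = 0.
Primal feasibility: A x = b.

This gives the KKT block system:
  [ Q   A^T ] [ x     ]   [-c ]
  [ A    0  ] [ lambda ] = [ b ]

Solving the linear system:
  x*      = (-0.7607, 0.1848, -0.718)
  lambda* = (1.5711)
  f(x*)   = 0.4159

x* = (-0.7607, 0.1848, -0.718), lambda* = (1.5711)


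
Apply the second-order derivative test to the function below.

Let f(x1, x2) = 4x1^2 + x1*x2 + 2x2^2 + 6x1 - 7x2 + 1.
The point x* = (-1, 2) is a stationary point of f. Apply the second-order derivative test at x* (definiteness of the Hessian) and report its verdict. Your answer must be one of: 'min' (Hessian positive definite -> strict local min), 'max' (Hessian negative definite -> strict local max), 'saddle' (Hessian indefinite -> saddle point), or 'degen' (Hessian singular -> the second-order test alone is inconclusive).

Compute the Hessian H = grad^2 f:
  H = [[8, 1], [1, 4]]
Verify stationarity: grad f(x*) = H x* + g = (0, 0).
Eigenvalues of H: 3.7639, 8.2361.
Both eigenvalues > 0, so H is positive definite -> x* is a strict local min.

min


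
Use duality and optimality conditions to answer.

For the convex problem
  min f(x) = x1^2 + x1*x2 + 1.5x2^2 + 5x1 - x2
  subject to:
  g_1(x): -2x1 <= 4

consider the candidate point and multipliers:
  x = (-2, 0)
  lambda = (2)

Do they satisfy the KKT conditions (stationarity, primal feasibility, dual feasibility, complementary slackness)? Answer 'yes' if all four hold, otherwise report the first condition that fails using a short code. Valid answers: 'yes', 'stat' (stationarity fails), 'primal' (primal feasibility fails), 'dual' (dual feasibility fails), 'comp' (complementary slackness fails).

Gradient of f: grad f(x) = Q x + c = (1, -3)
Constraint values g_i(x) = a_i^T x - b_i:
  g_1((-2, 0)) = 0
Stationarity residual: grad f(x) + sum_i lambda_i a_i = (-3, -3)
  -> stationarity FAILS
Primal feasibility (all g_i <= 0): OK
Dual feasibility (all lambda_i >= 0): OK
Complementary slackness (lambda_i * g_i(x) = 0 for all i): OK

Verdict: the first failing condition is stationarity -> stat.

stat


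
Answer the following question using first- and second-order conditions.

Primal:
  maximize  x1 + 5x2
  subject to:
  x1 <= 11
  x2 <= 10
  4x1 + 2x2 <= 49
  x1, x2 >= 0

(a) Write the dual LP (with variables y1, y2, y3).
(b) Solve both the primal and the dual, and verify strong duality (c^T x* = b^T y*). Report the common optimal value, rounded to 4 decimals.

The standard primal-dual pair for 'max c^T x s.t. A x <= b, x >= 0' is:
  Dual:  min b^T y  s.t.  A^T y >= c,  y >= 0.

So the dual LP is:
  minimize  11y1 + 10y2 + 49y3
  subject to:
    y1 + 4y3 >= 1
    y2 + 2y3 >= 5
    y1, y2, y3 >= 0

Solving the primal: x* = (7.25, 10).
  primal value c^T x* = 57.25.
Solving the dual: y* = (0, 4.5, 0.25).
  dual value b^T y* = 57.25.
Strong duality: c^T x* = b^T y*. Confirmed.

57.25


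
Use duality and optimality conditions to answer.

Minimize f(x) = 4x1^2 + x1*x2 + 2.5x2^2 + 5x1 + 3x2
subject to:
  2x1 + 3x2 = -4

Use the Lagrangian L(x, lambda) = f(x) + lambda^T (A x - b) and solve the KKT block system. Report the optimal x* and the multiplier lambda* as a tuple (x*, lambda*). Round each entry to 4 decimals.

Form the Lagrangian:
  L(x, lambda) = (1/2) x^T Q x + c^T x + lambda^T (A x - b)
Stationarity (grad_x L = 0): Q x + c + A^T lambda = 0.
Primal feasibility: A x = b.

This gives the KKT block system:
  [ Q   A^T ] [ x     ]   [-c ]
  [ A    0  ] [ lambda ] = [ b ]

Solving the linear system:
  x*      = (-0.6875, -0.875)
  lambda* = (0.6875)
  f(x*)   = -1.6562

x* = (-0.6875, -0.875), lambda* = (0.6875)


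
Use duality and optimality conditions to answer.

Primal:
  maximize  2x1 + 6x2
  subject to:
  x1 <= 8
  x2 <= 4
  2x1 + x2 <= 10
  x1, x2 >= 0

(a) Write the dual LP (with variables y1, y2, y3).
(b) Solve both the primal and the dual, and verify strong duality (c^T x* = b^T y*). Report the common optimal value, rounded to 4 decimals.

The standard primal-dual pair for 'max c^T x s.t. A x <= b, x >= 0' is:
  Dual:  min b^T y  s.t.  A^T y >= c,  y >= 0.

So the dual LP is:
  minimize  8y1 + 4y2 + 10y3
  subject to:
    y1 + 2y3 >= 2
    y2 + y3 >= 6
    y1, y2, y3 >= 0

Solving the primal: x* = (3, 4).
  primal value c^T x* = 30.
Solving the dual: y* = (0, 5, 1).
  dual value b^T y* = 30.
Strong duality: c^T x* = b^T y*. Confirmed.

30


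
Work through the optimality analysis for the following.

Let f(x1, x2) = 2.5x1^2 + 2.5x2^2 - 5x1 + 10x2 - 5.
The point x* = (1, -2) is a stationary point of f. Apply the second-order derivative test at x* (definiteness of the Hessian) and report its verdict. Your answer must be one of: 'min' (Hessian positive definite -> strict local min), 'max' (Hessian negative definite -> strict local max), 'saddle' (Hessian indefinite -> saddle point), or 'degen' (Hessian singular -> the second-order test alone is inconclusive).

Compute the Hessian H = grad^2 f:
  H = [[5, 0], [0, 5]]
Verify stationarity: grad f(x*) = H x* + g = (0, 0).
Eigenvalues of H: 5, 5.
Both eigenvalues > 0, so H is positive definite -> x* is a strict local min.

min


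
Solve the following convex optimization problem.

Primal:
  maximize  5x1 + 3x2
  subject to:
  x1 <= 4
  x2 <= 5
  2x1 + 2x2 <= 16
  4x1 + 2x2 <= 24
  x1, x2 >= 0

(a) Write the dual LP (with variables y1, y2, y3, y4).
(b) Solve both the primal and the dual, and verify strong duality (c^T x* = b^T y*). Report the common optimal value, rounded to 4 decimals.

The standard primal-dual pair for 'max c^T x s.t. A x <= b, x >= 0' is:
  Dual:  min b^T y  s.t.  A^T y >= c,  y >= 0.

So the dual LP is:
  minimize  4y1 + 5y2 + 16y3 + 24y4
  subject to:
    y1 + 2y3 + 4y4 >= 5
    y2 + 2y3 + 2y4 >= 3
    y1, y2, y3, y4 >= 0

Solving the primal: x* = (4, 4).
  primal value c^T x* = 32.
Solving the dual: y* = (0, 0, 0.5, 1).
  dual value b^T y* = 32.
Strong duality: c^T x* = b^T y*. Confirmed.

32


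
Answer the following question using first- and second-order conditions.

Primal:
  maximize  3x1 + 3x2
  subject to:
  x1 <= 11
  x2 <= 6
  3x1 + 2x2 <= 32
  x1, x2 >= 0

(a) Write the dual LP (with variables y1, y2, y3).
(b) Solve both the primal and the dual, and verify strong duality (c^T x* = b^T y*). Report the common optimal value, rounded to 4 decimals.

The standard primal-dual pair for 'max c^T x s.t. A x <= b, x >= 0' is:
  Dual:  min b^T y  s.t.  A^T y >= c,  y >= 0.

So the dual LP is:
  minimize  11y1 + 6y2 + 32y3
  subject to:
    y1 + 3y3 >= 3
    y2 + 2y3 >= 3
    y1, y2, y3 >= 0

Solving the primal: x* = (6.6667, 6).
  primal value c^T x* = 38.
Solving the dual: y* = (0, 1, 1).
  dual value b^T y* = 38.
Strong duality: c^T x* = b^T y*. Confirmed.

38


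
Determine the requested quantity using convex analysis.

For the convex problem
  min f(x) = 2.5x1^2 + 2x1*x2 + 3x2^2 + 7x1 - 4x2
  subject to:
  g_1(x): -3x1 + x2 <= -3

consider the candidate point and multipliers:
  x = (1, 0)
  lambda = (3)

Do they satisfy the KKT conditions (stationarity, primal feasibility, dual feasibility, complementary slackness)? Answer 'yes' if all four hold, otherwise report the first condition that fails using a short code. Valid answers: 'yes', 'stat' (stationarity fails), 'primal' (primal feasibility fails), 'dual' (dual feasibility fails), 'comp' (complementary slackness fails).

Gradient of f: grad f(x) = Q x + c = (12, -2)
Constraint values g_i(x) = a_i^T x - b_i:
  g_1((1, 0)) = 0
Stationarity residual: grad f(x) + sum_i lambda_i a_i = (3, 1)
  -> stationarity FAILS
Primal feasibility (all g_i <= 0): OK
Dual feasibility (all lambda_i >= 0): OK
Complementary slackness (lambda_i * g_i(x) = 0 for all i): OK

Verdict: the first failing condition is stationarity -> stat.

stat


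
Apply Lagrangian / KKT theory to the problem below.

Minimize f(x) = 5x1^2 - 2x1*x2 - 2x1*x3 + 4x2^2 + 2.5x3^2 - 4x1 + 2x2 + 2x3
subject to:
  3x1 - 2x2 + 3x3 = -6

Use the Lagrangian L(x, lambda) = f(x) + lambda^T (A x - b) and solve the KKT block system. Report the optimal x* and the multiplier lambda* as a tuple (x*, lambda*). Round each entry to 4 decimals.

Form the Lagrangian:
  L(x, lambda) = (1/2) x^T Q x + c^T x + lambda^T (A x - b)
Stationarity (grad_x L = 0): Q x + c + A^T lambda = 0.
Primal feasibility: A x = b.

This gives the KKT block system:
  [ Q   A^T ] [ x     ]   [-c ]
  [ A    0  ] [ lambda ] = [ b ]

Solving the linear system:
  x*      = (-0.3976, 0.0668, -1.5579)
  lambda* = (1.6647)
  f(x*)   = 4.2982

x* = (-0.3976, 0.0668, -1.5579), lambda* = (1.6647)


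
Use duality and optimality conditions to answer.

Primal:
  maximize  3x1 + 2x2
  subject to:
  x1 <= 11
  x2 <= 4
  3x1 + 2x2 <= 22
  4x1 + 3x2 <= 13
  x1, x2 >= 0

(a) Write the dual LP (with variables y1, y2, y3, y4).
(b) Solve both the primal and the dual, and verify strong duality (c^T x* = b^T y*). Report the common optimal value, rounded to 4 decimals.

The standard primal-dual pair for 'max c^T x s.t. A x <= b, x >= 0' is:
  Dual:  min b^T y  s.t.  A^T y >= c,  y >= 0.

So the dual LP is:
  minimize  11y1 + 4y2 + 22y3 + 13y4
  subject to:
    y1 + 3y3 + 4y4 >= 3
    y2 + 2y3 + 3y4 >= 2
    y1, y2, y3, y4 >= 0

Solving the primal: x* = (3.25, 0).
  primal value c^T x* = 9.75.
Solving the dual: y* = (0, 0, 0, 0.75).
  dual value b^T y* = 9.75.
Strong duality: c^T x* = b^T y*. Confirmed.

9.75


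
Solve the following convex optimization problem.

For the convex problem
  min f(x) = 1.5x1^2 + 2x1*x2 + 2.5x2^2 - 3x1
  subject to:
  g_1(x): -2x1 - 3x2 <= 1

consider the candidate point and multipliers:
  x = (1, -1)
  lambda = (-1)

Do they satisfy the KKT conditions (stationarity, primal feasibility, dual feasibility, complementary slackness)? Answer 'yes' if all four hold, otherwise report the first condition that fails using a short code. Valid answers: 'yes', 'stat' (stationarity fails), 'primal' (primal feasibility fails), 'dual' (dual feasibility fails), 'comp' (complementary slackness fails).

Gradient of f: grad f(x) = Q x + c = (-2, -3)
Constraint values g_i(x) = a_i^T x - b_i:
  g_1((1, -1)) = 0
Stationarity residual: grad f(x) + sum_i lambda_i a_i = (0, 0)
  -> stationarity OK
Primal feasibility (all g_i <= 0): OK
Dual feasibility (all lambda_i >= 0): FAILS
Complementary slackness (lambda_i * g_i(x) = 0 for all i): OK

Verdict: the first failing condition is dual_feasibility -> dual.

dual


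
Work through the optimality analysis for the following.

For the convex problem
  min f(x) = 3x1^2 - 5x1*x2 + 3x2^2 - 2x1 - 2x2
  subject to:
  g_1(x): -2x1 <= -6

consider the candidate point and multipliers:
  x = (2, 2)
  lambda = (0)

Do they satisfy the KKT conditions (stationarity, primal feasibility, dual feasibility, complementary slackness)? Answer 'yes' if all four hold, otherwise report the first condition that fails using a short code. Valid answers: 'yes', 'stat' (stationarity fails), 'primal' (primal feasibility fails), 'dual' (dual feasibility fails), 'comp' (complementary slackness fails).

Gradient of f: grad f(x) = Q x + c = (0, 0)
Constraint values g_i(x) = a_i^T x - b_i:
  g_1((2, 2)) = 2
Stationarity residual: grad f(x) + sum_i lambda_i a_i = (0, 0)
  -> stationarity OK
Primal feasibility (all g_i <= 0): FAILS
Dual feasibility (all lambda_i >= 0): OK
Complementary slackness (lambda_i * g_i(x) = 0 for all i): OK

Verdict: the first failing condition is primal_feasibility -> primal.

primal


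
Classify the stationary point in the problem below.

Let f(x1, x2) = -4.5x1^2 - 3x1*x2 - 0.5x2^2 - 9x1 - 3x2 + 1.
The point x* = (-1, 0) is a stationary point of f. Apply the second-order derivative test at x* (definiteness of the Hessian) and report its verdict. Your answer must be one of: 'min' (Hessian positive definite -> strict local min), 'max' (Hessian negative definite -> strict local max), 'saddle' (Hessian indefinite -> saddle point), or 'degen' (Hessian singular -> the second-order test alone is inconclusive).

Compute the Hessian H = grad^2 f:
  H = [[-9, -3], [-3, -1]]
Verify stationarity: grad f(x*) = H x* + g = (0, 0).
Eigenvalues of H: -10, 0.
H has a zero eigenvalue (singular; negative semidefinite but not definite), so H is neither positive definite, negative definite, nor indefinite. The second-order test alone is inconclusive -> degen.
(Indeed, f is constant along the null direction of H through x*, so x* is not a strict local extremum.)

degen


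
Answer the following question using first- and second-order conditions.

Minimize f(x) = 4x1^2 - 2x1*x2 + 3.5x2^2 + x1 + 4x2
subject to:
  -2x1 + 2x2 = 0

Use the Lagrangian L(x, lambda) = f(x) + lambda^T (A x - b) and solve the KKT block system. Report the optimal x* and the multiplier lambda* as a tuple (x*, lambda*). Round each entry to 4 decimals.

Form the Lagrangian:
  L(x, lambda) = (1/2) x^T Q x + c^T x + lambda^T (A x - b)
Stationarity (grad_x L = 0): Q x + c + A^T lambda = 0.
Primal feasibility: A x = b.

This gives the KKT block system:
  [ Q   A^T ] [ x     ]   [-c ]
  [ A    0  ] [ lambda ] = [ b ]

Solving the linear system:
  x*      = (-0.4545, -0.4545)
  lambda* = (-0.8636)
  f(x*)   = -1.1364

x* = (-0.4545, -0.4545), lambda* = (-0.8636)


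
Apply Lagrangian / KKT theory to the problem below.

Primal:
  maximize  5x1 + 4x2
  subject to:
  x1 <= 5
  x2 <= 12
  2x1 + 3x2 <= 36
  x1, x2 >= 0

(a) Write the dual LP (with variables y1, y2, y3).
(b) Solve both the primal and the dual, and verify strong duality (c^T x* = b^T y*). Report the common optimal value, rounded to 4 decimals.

The standard primal-dual pair for 'max c^T x s.t. A x <= b, x >= 0' is:
  Dual:  min b^T y  s.t.  A^T y >= c,  y >= 0.

So the dual LP is:
  minimize  5y1 + 12y2 + 36y3
  subject to:
    y1 + 2y3 >= 5
    y2 + 3y3 >= 4
    y1, y2, y3 >= 0

Solving the primal: x* = (5, 8.6667).
  primal value c^T x* = 59.6667.
Solving the dual: y* = (2.3333, 0, 1.3333).
  dual value b^T y* = 59.6667.
Strong duality: c^T x* = b^T y*. Confirmed.

59.6667


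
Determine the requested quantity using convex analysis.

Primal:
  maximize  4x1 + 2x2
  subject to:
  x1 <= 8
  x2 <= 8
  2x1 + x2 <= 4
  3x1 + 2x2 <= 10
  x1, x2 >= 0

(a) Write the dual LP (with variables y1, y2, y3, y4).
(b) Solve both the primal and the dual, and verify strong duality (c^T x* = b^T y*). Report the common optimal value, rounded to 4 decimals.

The standard primal-dual pair for 'max c^T x s.t. A x <= b, x >= 0' is:
  Dual:  min b^T y  s.t.  A^T y >= c,  y >= 0.

So the dual LP is:
  minimize  8y1 + 8y2 + 4y3 + 10y4
  subject to:
    y1 + 2y3 + 3y4 >= 4
    y2 + y3 + 2y4 >= 2
    y1, y2, y3, y4 >= 0

Solving the primal: x* = (2, 0).
  primal value c^T x* = 8.
Solving the dual: y* = (0, 0, 2, 0).
  dual value b^T y* = 8.
Strong duality: c^T x* = b^T y*. Confirmed.

8


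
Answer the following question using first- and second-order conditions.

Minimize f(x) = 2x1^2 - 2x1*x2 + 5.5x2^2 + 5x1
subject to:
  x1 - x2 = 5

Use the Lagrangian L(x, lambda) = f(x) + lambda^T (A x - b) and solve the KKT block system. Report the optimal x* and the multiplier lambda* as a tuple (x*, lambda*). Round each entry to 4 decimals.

Form the Lagrangian:
  L(x, lambda) = (1/2) x^T Q x + c^T x + lambda^T (A x - b)
Stationarity (grad_x L = 0): Q x + c + A^T lambda = 0.
Primal feasibility: A x = b.

This gives the KKT block system:
  [ Q   A^T ] [ x     ]   [-c ]
  [ A    0  ] [ lambda ] = [ b ]

Solving the linear system:
  x*      = (3.6364, -1.3636)
  lambda* = (-22.2727)
  f(x*)   = 64.7727

x* = (3.6364, -1.3636), lambda* = (-22.2727)


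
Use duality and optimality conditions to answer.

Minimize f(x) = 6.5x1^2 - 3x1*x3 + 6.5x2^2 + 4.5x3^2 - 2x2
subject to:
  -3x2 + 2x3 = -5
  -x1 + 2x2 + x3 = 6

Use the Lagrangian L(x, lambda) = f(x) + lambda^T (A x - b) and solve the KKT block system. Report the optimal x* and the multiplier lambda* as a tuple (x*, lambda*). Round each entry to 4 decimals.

Form the Lagrangian:
  L(x, lambda) = (1/2) x^T Q x + c^T x + lambda^T (A x - b)
Stationarity (grad_x L = 0): Q x + c + A^T lambda = 0.
Primal feasibility: A x = b.

This gives the KKT block system:
  [ Q   A^T ] [ x     ]   [-c ]
  [ A    0  ] [ lambda ] = [ b ]

Solving the linear system:
  x*      = (-0.7174, 2.2236, 0.8354)
  lambda* = (1.0807, -11.8323)
  f(x*)   = 35.9752

x* = (-0.7174, 2.2236, 0.8354), lambda* = (1.0807, -11.8323)


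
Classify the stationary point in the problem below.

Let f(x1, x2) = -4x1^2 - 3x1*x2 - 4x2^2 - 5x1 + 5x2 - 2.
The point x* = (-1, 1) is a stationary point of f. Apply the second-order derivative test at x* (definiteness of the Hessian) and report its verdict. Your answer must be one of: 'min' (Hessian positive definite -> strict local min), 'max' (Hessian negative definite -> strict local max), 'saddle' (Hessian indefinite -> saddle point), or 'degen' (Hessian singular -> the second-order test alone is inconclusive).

Compute the Hessian H = grad^2 f:
  H = [[-8, -3], [-3, -8]]
Verify stationarity: grad f(x*) = H x* + g = (0, 0).
Eigenvalues of H: -11, -5.
Both eigenvalues < 0, so H is negative definite -> x* is a strict local max.

max


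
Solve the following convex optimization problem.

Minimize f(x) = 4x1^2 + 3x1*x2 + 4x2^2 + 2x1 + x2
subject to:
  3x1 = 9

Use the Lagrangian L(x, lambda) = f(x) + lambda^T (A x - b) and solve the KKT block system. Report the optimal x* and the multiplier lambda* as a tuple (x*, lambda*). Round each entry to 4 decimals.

Form the Lagrangian:
  L(x, lambda) = (1/2) x^T Q x + c^T x + lambda^T (A x - b)
Stationarity (grad_x L = 0): Q x + c + A^T lambda = 0.
Primal feasibility: A x = b.

This gives the KKT block system:
  [ Q   A^T ] [ x     ]   [-c ]
  [ A    0  ] [ lambda ] = [ b ]

Solving the linear system:
  x*      = (3, -1.25)
  lambda* = (-7.4167)
  f(x*)   = 35.75

x* = (3, -1.25), lambda* = (-7.4167)


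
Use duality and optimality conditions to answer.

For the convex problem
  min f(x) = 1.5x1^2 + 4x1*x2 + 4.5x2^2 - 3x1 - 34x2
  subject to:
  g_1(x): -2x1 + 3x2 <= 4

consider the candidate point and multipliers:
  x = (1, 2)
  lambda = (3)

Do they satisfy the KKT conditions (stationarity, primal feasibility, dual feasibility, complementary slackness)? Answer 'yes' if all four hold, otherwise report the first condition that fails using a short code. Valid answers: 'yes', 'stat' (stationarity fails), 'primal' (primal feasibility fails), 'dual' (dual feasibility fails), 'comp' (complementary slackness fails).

Gradient of f: grad f(x) = Q x + c = (8, -12)
Constraint values g_i(x) = a_i^T x - b_i:
  g_1((1, 2)) = 0
Stationarity residual: grad f(x) + sum_i lambda_i a_i = (2, -3)
  -> stationarity FAILS
Primal feasibility (all g_i <= 0): OK
Dual feasibility (all lambda_i >= 0): OK
Complementary slackness (lambda_i * g_i(x) = 0 for all i): OK

Verdict: the first failing condition is stationarity -> stat.

stat


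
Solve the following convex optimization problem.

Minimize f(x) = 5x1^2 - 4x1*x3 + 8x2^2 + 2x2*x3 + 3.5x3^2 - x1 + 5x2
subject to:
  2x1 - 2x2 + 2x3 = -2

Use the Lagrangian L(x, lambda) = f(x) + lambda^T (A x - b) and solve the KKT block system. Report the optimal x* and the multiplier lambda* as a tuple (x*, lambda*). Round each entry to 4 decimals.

Form the Lagrangian:
  L(x, lambda) = (1/2) x^T Q x + c^T x + lambda^T (A x - b)
Stationarity (grad_x L = 0): Q x + c + A^T lambda = 0.
Primal feasibility: A x = b.

This gives the KKT block system:
  [ Q   A^T ] [ x     ]   [-c ]
  [ A    0  ] [ lambda ] = [ b ]

Solving the linear system:
  x*      = (-0.4308, -0.0593, -0.6285)
  lambda* = (1.3972)
  f(x*)   = 1.4644

x* = (-0.4308, -0.0593, -0.6285), lambda* = (1.3972)


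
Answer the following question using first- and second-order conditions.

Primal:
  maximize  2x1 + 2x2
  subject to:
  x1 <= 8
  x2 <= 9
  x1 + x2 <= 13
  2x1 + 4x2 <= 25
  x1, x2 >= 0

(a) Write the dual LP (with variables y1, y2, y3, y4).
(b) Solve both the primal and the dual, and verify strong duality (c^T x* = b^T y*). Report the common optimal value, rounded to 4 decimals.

The standard primal-dual pair for 'max c^T x s.t. A x <= b, x >= 0' is:
  Dual:  min b^T y  s.t.  A^T y >= c,  y >= 0.

So the dual LP is:
  minimize  8y1 + 9y2 + 13y3 + 25y4
  subject to:
    y1 + y3 + 2y4 >= 2
    y2 + y3 + 4y4 >= 2
    y1, y2, y3, y4 >= 0

Solving the primal: x* = (8, 2.25).
  primal value c^T x* = 20.5.
Solving the dual: y* = (1, 0, 0, 0.5).
  dual value b^T y* = 20.5.
Strong duality: c^T x* = b^T y*. Confirmed.

20.5


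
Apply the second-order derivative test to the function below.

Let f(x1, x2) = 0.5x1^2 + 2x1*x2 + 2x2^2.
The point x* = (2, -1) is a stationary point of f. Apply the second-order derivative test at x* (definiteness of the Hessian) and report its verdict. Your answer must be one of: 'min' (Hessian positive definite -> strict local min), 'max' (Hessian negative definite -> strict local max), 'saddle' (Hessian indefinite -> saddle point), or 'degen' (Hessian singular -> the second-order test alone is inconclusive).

Compute the Hessian H = grad^2 f:
  H = [[1, 2], [2, 4]]
Verify stationarity: grad f(x*) = H x* + g = (0, 0).
Eigenvalues of H: 0, 5.
H has a zero eigenvalue (singular; positive semidefinite but not definite), so H is neither positive definite, negative definite, nor indefinite. The second-order test alone is inconclusive -> degen.
(Indeed, f is constant along the null direction of H through x*, so x* is not a strict local extremum.)

degen


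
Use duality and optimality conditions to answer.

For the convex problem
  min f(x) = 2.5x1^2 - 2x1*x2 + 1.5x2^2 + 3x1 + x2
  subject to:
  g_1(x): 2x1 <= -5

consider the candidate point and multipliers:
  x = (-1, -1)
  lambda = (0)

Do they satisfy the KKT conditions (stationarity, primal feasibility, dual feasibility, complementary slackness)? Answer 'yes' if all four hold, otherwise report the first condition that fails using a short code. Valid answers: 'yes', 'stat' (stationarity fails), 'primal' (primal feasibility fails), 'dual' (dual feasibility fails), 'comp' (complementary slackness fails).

Gradient of f: grad f(x) = Q x + c = (0, 0)
Constraint values g_i(x) = a_i^T x - b_i:
  g_1((-1, -1)) = 3
Stationarity residual: grad f(x) + sum_i lambda_i a_i = (0, 0)
  -> stationarity OK
Primal feasibility (all g_i <= 0): FAILS
Dual feasibility (all lambda_i >= 0): OK
Complementary slackness (lambda_i * g_i(x) = 0 for all i): OK

Verdict: the first failing condition is primal_feasibility -> primal.

primal


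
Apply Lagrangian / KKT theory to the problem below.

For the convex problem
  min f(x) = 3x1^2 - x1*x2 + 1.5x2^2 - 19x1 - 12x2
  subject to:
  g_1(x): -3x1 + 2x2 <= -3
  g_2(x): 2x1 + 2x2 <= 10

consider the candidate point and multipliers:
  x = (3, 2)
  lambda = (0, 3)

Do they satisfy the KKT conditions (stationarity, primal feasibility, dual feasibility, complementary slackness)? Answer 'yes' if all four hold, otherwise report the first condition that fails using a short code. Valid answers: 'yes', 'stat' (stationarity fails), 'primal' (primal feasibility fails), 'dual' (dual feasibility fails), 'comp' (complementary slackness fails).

Gradient of f: grad f(x) = Q x + c = (-3, -9)
Constraint values g_i(x) = a_i^T x - b_i:
  g_1((3, 2)) = -2
  g_2((3, 2)) = 0
Stationarity residual: grad f(x) + sum_i lambda_i a_i = (3, -3)
  -> stationarity FAILS
Primal feasibility (all g_i <= 0): OK
Dual feasibility (all lambda_i >= 0): OK
Complementary slackness (lambda_i * g_i(x) = 0 for all i): OK

Verdict: the first failing condition is stationarity -> stat.

stat


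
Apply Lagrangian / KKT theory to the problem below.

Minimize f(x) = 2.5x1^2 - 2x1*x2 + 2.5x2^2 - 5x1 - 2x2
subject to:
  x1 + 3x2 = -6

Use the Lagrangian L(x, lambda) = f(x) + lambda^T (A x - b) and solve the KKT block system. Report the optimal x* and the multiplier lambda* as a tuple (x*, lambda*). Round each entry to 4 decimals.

Form the Lagrangian:
  L(x, lambda) = (1/2) x^T Q x + c^T x + lambda^T (A x - b)
Stationarity (grad_x L = 0): Q x + c + A^T lambda = 0.
Primal feasibility: A x = b.

This gives the KKT block system:
  [ Q   A^T ] [ x     ]   [-c ]
  [ A    0  ] [ lambda ] = [ b ]

Solving the linear system:
  x*      = (-0.4355, -1.8548)
  lambda* = (3.4677)
  f(x*)   = 13.3468

x* = (-0.4355, -1.8548), lambda* = (3.4677)


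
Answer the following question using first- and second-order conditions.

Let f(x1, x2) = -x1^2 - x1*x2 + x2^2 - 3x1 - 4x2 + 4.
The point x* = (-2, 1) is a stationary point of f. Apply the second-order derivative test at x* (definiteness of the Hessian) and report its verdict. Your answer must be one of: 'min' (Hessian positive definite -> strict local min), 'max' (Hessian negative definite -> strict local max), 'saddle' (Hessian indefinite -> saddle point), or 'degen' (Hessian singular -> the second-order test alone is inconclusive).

Compute the Hessian H = grad^2 f:
  H = [[-2, -1], [-1, 2]]
Verify stationarity: grad f(x*) = H x* + g = (0, 0).
Eigenvalues of H: -2.2361, 2.2361.
Eigenvalues have mixed signs, so H is indefinite -> x* is a saddle point.

saddle


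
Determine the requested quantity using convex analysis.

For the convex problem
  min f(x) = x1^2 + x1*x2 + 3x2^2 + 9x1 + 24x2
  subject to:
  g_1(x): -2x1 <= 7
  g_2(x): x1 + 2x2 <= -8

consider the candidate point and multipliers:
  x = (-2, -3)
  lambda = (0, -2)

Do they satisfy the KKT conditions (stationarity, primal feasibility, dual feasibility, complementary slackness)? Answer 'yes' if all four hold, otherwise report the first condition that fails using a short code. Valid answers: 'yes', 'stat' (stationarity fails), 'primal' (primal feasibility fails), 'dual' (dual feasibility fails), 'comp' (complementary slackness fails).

Gradient of f: grad f(x) = Q x + c = (2, 4)
Constraint values g_i(x) = a_i^T x - b_i:
  g_1((-2, -3)) = -3
  g_2((-2, -3)) = 0
Stationarity residual: grad f(x) + sum_i lambda_i a_i = (0, 0)
  -> stationarity OK
Primal feasibility (all g_i <= 0): OK
Dual feasibility (all lambda_i >= 0): FAILS
Complementary slackness (lambda_i * g_i(x) = 0 for all i): OK

Verdict: the first failing condition is dual_feasibility -> dual.

dual


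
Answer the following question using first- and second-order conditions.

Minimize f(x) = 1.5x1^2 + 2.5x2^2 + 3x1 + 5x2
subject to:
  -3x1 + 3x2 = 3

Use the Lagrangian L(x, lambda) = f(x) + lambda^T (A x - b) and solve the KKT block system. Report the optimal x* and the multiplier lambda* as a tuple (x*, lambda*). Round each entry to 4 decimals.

Form the Lagrangian:
  L(x, lambda) = (1/2) x^T Q x + c^T x + lambda^T (A x - b)
Stationarity (grad_x L = 0): Q x + c + A^T lambda = 0.
Primal feasibility: A x = b.

This gives the KKT block system:
  [ Q   A^T ] [ x     ]   [-c ]
  [ A    0  ] [ lambda ] = [ b ]

Solving the linear system:
  x*      = (-1.625, -0.625)
  lambda* = (-0.625)
  f(x*)   = -3.0625

x* = (-1.625, -0.625), lambda* = (-0.625)


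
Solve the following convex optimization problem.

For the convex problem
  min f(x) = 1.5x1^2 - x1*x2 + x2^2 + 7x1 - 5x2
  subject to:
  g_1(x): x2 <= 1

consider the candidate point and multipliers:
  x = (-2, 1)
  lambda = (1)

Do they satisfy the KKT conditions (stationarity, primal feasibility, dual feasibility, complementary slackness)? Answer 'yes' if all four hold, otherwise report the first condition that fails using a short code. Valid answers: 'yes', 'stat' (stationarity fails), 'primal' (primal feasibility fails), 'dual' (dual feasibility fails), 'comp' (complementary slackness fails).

Gradient of f: grad f(x) = Q x + c = (0, -1)
Constraint values g_i(x) = a_i^T x - b_i:
  g_1((-2, 1)) = 0
Stationarity residual: grad f(x) + sum_i lambda_i a_i = (0, 0)
  -> stationarity OK
Primal feasibility (all g_i <= 0): OK
Dual feasibility (all lambda_i >= 0): OK
Complementary slackness (lambda_i * g_i(x) = 0 for all i): OK

Verdict: yes, KKT holds.

yes


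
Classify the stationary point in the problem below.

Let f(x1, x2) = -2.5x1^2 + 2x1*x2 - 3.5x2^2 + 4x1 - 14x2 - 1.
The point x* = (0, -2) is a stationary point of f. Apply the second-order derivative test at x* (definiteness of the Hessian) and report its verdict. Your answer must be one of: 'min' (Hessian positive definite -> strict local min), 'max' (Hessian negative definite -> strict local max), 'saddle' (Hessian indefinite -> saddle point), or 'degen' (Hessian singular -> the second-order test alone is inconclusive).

Compute the Hessian H = grad^2 f:
  H = [[-5, 2], [2, -7]]
Verify stationarity: grad f(x*) = H x* + g = (0, 0).
Eigenvalues of H: -8.2361, -3.7639.
Both eigenvalues < 0, so H is negative definite -> x* is a strict local max.

max


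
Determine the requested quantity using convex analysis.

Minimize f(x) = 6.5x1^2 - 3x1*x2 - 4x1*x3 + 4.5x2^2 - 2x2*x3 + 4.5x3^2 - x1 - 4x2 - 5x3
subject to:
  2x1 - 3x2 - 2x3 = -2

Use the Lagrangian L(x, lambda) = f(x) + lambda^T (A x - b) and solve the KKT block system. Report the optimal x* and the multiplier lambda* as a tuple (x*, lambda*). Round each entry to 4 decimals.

Form the Lagrangian:
  L(x, lambda) = (1/2) x^T Q x + c^T x + lambda^T (A x - b)
Stationarity (grad_x L = 0): Q x + c + A^T lambda = 0.
Primal feasibility: A x = b.

This gives the KKT block system:
  [ Q   A^T ] [ x     ]   [-c ]
  [ A    0  ] [ lambda ] = [ b ]

Solving the linear system:
  x*      = (0.5493, 0.5352, 0.7465)
  lambda* = (-0.7746)
  f(x*)   = -3.9859

x* = (0.5493, 0.5352, 0.7465), lambda* = (-0.7746)


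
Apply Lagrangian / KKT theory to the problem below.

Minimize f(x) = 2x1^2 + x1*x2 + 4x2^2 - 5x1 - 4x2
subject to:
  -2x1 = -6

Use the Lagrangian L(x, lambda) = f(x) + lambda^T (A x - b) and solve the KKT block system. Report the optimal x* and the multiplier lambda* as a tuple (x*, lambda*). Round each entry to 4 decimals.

Form the Lagrangian:
  L(x, lambda) = (1/2) x^T Q x + c^T x + lambda^T (A x - b)
Stationarity (grad_x L = 0): Q x + c + A^T lambda = 0.
Primal feasibility: A x = b.

This gives the KKT block system:
  [ Q   A^T ] [ x     ]   [-c ]
  [ A    0  ] [ lambda ] = [ b ]

Solving the linear system:
  x*      = (3, 0.125)
  lambda* = (3.5625)
  f(x*)   = 2.9375

x* = (3, 0.125), lambda* = (3.5625)


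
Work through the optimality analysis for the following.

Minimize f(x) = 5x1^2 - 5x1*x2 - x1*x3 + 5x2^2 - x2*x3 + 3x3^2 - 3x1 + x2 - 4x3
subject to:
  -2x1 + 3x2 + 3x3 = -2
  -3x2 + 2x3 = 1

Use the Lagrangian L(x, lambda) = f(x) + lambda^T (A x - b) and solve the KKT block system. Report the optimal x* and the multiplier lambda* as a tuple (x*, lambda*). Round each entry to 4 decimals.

Form the Lagrangian:
  L(x, lambda) = (1/2) x^T Q x + c^T x + lambda^T (A x - b)
Stationarity (grad_x L = 0): Q x + c + A^T lambda = 0.
Primal feasibility: A x = b.

This gives the KKT block system:
  [ Q   A^T ] [ x     ]   [-c ]
  [ A    0  ] [ lambda ] = [ b ]

Solving the linear system:
  x*      = (0.411, -0.3571, -0.0356)
  lambda* = (1.4655, -0.0645)
  f(x*)   = 0.7739

x* = (0.411, -0.3571, -0.0356), lambda* = (1.4655, -0.0645)


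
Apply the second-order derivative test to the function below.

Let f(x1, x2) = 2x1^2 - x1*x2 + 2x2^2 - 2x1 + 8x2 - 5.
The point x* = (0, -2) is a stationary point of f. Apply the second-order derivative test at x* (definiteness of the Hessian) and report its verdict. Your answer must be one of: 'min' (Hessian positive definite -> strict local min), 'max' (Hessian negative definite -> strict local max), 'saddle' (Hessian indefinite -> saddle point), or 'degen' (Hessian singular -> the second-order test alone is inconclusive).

Compute the Hessian H = grad^2 f:
  H = [[4, -1], [-1, 4]]
Verify stationarity: grad f(x*) = H x* + g = (0, 0).
Eigenvalues of H: 3, 5.
Both eigenvalues > 0, so H is positive definite -> x* is a strict local min.

min


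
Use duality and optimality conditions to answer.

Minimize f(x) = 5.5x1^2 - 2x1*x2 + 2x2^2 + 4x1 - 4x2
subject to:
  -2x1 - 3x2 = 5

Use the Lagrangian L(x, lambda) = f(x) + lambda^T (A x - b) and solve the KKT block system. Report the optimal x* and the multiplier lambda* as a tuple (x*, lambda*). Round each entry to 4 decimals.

Form the Lagrangian:
  L(x, lambda) = (1/2) x^T Q x + c^T x + lambda^T (A x - b)
Stationarity (grad_x L = 0): Q x + c + A^T lambda = 0.
Primal feasibility: A x = b.

This gives the KKT block system:
  [ Q   A^T ] [ x     ]   [-c ]
  [ A    0  ] [ lambda ] = [ b ]

Solving the linear system:
  x*      = (-0.9353, -1.0432)
  lambda* = (-2.1007)
  f(x*)   = 5.4676

x* = (-0.9353, -1.0432), lambda* = (-2.1007)


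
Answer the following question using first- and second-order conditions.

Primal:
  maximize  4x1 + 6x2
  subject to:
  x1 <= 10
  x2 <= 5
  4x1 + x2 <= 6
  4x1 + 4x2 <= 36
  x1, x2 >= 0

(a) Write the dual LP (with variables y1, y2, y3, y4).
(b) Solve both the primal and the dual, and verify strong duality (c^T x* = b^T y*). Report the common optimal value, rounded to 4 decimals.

The standard primal-dual pair for 'max c^T x s.t. A x <= b, x >= 0' is:
  Dual:  min b^T y  s.t.  A^T y >= c,  y >= 0.

So the dual LP is:
  minimize  10y1 + 5y2 + 6y3 + 36y4
  subject to:
    y1 + 4y3 + 4y4 >= 4
    y2 + y3 + 4y4 >= 6
    y1, y2, y3, y4 >= 0

Solving the primal: x* = (0.25, 5).
  primal value c^T x* = 31.
Solving the dual: y* = (0, 5, 1, 0).
  dual value b^T y* = 31.
Strong duality: c^T x* = b^T y*. Confirmed.

31


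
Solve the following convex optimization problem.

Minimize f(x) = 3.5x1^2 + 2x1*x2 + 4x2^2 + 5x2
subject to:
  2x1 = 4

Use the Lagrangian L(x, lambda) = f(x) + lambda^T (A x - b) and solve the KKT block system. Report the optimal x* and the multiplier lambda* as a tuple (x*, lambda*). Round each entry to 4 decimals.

Form the Lagrangian:
  L(x, lambda) = (1/2) x^T Q x + c^T x + lambda^T (A x - b)
Stationarity (grad_x L = 0): Q x + c + A^T lambda = 0.
Primal feasibility: A x = b.

This gives the KKT block system:
  [ Q   A^T ] [ x     ]   [-c ]
  [ A    0  ] [ lambda ] = [ b ]

Solving the linear system:
  x*      = (2, -1.125)
  lambda* = (-5.875)
  f(x*)   = 8.9375

x* = (2, -1.125), lambda* = (-5.875)


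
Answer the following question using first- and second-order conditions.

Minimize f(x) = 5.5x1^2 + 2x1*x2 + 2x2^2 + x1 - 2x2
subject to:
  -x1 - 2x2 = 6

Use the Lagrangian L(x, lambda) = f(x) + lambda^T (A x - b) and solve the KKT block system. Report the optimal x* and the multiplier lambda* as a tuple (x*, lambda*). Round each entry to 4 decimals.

Form the Lagrangian:
  L(x, lambda) = (1/2) x^T Q x + c^T x + lambda^T (A x - b)
Stationarity (grad_x L = 0): Q x + c + A^T lambda = 0.
Primal feasibility: A x = b.

This gives the KKT block system:
  [ Q   A^T ] [ x     ]   [-c ]
  [ A    0  ] [ lambda ] = [ b ]

Solving the linear system:
  x*      = (-0.2, -2.9)
  lambda* = (-7)
  f(x*)   = 23.8

x* = (-0.2, -2.9), lambda* = (-7)


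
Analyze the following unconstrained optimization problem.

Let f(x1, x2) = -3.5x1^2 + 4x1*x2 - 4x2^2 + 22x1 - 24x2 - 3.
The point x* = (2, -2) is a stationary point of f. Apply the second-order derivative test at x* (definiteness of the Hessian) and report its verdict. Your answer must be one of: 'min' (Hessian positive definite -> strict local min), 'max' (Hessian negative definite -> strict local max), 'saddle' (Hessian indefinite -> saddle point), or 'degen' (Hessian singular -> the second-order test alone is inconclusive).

Compute the Hessian H = grad^2 f:
  H = [[-7, 4], [4, -8]]
Verify stationarity: grad f(x*) = H x* + g = (0, 0).
Eigenvalues of H: -11.5311, -3.4689.
Both eigenvalues < 0, so H is negative definite -> x* is a strict local max.

max
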